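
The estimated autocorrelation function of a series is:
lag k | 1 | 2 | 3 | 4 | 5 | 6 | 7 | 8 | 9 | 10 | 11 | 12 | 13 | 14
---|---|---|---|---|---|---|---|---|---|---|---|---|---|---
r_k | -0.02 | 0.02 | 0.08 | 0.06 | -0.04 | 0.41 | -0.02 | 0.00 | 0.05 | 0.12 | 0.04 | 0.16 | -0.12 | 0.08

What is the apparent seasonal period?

6

The largest autocorrelation is r_6 = 0.41, with a weaker echo at lag 12 (0.16); the remaining lags stay at or below 0.12.
The dominant spike at lag 6 indicates a seasonal period of 6.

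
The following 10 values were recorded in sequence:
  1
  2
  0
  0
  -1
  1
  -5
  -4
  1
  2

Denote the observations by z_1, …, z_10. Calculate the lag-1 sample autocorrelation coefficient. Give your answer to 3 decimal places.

Mean z̄ = (1 + 2 + 0 + 0 − 1 + 1 − 5 − 4 + 1 + 2)/10 = -0.3000
Numerator Σ_{t=1}^{9}(z_t−z̄)(z_{t+1}−z̄) = 12.1100
Denominator Σ(z_t−z̄)² = 52.1000
r_1 = 12.1100 / 52.1000 = 0.232

0.232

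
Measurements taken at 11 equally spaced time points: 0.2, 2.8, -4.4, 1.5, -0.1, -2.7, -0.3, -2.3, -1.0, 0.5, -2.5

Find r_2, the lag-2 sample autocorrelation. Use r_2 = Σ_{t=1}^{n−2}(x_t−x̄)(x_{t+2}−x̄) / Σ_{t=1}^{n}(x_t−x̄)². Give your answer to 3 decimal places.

Mean x̄ = (0.2 + 2.8 − 4.4 + 1.5 − 0.1 − 2.7 − 0.3 − 2.3 − 1.0 + 0.5 − 2.5)/11 = -0.7545
Numerator Σ_{t=1}^{9}(x_t−x̄)(x_{t+2}−x̄) = -0.5560
Denominator Σ(x_t−x̄)² = 43.4073
r_2 = -0.5560 / 43.4073 = -0.013

-0.013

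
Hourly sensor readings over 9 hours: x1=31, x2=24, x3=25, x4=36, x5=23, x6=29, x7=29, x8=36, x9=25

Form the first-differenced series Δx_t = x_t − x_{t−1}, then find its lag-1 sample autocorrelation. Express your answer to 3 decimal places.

First differences Δx: -7, 1, 11, -13, 6, 0, 7, -11
Mean of differences = -0.7500
Numerator Σ(Δx_t−Δx̄)(Δx_{t+1}−Δx̄) = -285.5625
Denominator Σ(Δx_t−Δx̄)² = 541.5000
r_1(Δx) = -285.5625 / 541.5000 = -0.527

-0.527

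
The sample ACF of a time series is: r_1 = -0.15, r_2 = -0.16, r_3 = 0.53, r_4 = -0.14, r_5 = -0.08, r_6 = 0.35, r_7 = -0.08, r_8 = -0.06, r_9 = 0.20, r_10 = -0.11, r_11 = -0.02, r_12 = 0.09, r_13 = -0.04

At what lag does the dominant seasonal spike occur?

The largest autocorrelation is r_3 = 0.53, with weaker echoes at lags 6 (0.35) and 9 (0.20); the remaining lags stay at or below 0.09.
The dominant spike at lag 3 indicates a seasonal period of 3.

3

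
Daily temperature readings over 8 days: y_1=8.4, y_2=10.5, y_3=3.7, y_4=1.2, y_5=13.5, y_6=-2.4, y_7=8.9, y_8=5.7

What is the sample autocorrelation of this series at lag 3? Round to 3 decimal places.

Mean ȳ = (8.4 + 10.5 + 3.7 + 1.2 + 13.5 − 2.4 + 8.9 + 5.7)/8 = 6.1875
Deviations from mean: 2.2125, 4.3125, -2.4875, -4.9875, 7.3125, -8.5875, 2.7125, -0.4875
Numerator Σ_{t=1}^{5}(y_t−ȳ)(y_{t+3}−ȳ) = 24.7683
Denominator Σ(y_t−ȳ)² = 189.3688
r_3 = 24.7683 / 189.3688 = 0.131

0.131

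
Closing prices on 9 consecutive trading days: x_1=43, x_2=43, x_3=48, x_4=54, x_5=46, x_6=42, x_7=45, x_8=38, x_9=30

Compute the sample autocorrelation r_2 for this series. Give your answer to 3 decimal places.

-0.044

Mean x̄ = (43 + 43 + 48 + 54 + 46 + 42 + 45 + 38 + 30)/9 = 43.2222
Numerator Σ_{t=1}^{7}(x_t−x̄)(x_{t+2}−x̄) = -15.5432
Denominator Σ(x_t−x̄)² = 353.5556
r_2 = -15.5432 / 353.5556 = -0.044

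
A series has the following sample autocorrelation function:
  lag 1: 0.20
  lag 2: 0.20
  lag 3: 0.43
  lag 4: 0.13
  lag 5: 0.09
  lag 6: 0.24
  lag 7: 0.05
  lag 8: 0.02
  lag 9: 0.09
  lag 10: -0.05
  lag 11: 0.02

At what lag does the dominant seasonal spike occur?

3

The largest autocorrelation is r_3 = 0.43, with a weaker echo at lag 6 (0.24); the remaining lags stay at or below 0.20.
The dominant spike at lag 3 indicates a seasonal period of 3.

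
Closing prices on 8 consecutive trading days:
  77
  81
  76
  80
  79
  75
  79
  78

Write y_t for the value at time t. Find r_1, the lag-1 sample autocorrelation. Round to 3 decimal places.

-0.598

Mean ȳ = (77 + 81 + 76 + 80 + 79 + 75 + 79 + 78)/8 = 78.1250
Deviations from mean: -1.1250, 2.8750, -2.1250, 1.8750, 0.8750, -3.1250, 0.8750, -0.1250
Numerator Σ_{t=1}^{7}(y_t−ȳ)(y_{t+1}−ȳ) = -17.2656
Denominator Σ(y_t−ȳ)² = 28.8750
r_1 = -17.2656 / 28.8750 = -0.598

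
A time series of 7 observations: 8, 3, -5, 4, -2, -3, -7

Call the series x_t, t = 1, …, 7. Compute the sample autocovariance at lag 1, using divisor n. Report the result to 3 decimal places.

1.009

Mean x̄ = (8 + 3 − 5 + 4 − 2 − 3 − 7)/7 = -0.2857
Deviations: 8.2857, 3.2857, -4.7143, 4.2857, -1.7143, -2.7143, -6.7143
Σ_{t=1}^{6}(x_t−x̄)(x_{t+1}−x̄) = 7.0612
γ_1 = 7.0612 / 7 = 1.009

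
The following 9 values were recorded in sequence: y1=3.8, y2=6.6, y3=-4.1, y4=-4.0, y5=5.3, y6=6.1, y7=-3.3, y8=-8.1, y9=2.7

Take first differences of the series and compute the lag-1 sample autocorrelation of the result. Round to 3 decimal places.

-0.089

First differences Δy: 2.8, -10.7, 0.1, 9.3, 0.8, -9.4, -4.8, 10.8
Mean of differences = -0.1375
Numerator Σ(Δy_t−Δȳ)(Δy_{t+1}−Δȳ) = -38.9402
Denominator Σ(Δy_t−Δȳ)² = 437.3588
r_1(Δy) = -38.9402 / 437.3588 = -0.089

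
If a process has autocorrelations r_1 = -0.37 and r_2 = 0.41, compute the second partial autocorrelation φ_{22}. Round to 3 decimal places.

φ_{22} = (r_2 − r_1²) / (1 − r_1²)
r_1² = (-0.37)² = 0.1369
Numerator = 0.41 − 0.1369 = 0.2731; denominator = 1 − 0.1369 = 0.8631
φ_{22} = 0.2731 / 0.8631 = 0.316

0.316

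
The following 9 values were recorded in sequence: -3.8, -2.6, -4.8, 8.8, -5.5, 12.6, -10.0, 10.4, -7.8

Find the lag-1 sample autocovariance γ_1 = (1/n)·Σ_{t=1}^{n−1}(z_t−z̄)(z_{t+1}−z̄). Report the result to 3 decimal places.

Mean z̄ = (-3.8 − 2.6 − 4.8 + 8.8 − 5.5 + 12.6 − 10.0 + 10.4 − 7.8)/9 = -0.3000
Σ_{t=1}^{8}(z_t−z̄)(z_{t+1}−z̄) = -446.1200
γ_1 = -446.1200 / 9 = -49.569

-49.569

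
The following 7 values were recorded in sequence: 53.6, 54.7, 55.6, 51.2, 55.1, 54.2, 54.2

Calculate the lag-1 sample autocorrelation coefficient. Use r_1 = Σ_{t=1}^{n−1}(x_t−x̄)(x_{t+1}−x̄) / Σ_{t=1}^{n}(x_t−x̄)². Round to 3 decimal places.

-0.532

Mean x̄ = (53.6 + 54.7 + 55.6 + 51.2 + 55.1 + 54.2 + 54.2)/7 = 54.0857
Deviations from mean: -0.4857, 0.6143, 1.5143, -2.8857, 1.0143, 0.1143, 0.1143
Numerator Σ_{t=1}^{6}(x_t−x̄)(x_{t+1}−x̄) = -6.5359
Denominator Σ(x_t−x̄)² = 12.2886
r_1 = -6.5359 / 12.2886 = -0.532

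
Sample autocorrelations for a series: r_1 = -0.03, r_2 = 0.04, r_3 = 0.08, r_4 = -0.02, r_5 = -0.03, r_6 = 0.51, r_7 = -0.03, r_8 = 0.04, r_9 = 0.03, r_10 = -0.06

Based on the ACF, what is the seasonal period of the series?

The largest autocorrelation is r_6 = 0.51; the remaining lags stay at or below 0.08.
The dominant spike at lag 6 indicates a seasonal period of 6.

6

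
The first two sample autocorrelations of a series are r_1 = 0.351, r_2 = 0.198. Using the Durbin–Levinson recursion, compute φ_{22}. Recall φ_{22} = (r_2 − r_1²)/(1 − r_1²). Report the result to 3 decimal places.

φ_{22} = (r_2 − r_1²) / (1 − r_1²)
r_1² = (0.351)² = 0.123201
Numerator = 0.198 − 0.1232 = 0.0748; denominator = 1 − 0.1232 = 0.8768
φ_{22} = 0.0748 / 0.8768 = 0.085

0.085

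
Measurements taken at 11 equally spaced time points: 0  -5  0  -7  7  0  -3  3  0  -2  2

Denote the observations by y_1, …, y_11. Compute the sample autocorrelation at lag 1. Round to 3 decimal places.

-0.446

Mean ȳ = (0 − 5 + 0 − 7 + 7 + 0 − 3 + 3 + 0 − 2 + 2)/11 = -0.4545
Numerator Σ_{t=1}^{10}(y_t−ȳ)(y_{t+1}−ȳ) = -65.3884
Denominator Σ(y_t−ȳ)² = 146.7273
r_1 = -65.3884 / 146.7273 = -0.446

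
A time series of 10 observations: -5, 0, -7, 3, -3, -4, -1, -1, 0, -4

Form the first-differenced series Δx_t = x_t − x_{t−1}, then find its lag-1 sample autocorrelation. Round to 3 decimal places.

First differences Δx: 5, -7, 10, -6, -1, 3, 0, 1, -4
Mean of differences = 0.1111
Numerator Σ(Δx_t−Δx̄)(Δx_{t+1}−Δx̄) = -166.0123
Denominator Σ(Δx_t−Δx̄)² = 236.8889
r_1(Δx) = -166.0123 / 236.8889 = -0.701

-0.701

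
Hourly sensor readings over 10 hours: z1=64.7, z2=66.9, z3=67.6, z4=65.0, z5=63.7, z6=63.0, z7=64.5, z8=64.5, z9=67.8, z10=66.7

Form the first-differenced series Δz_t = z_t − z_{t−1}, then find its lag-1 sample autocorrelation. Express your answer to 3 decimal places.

First differences Δz: 2.2, 0.7, -2.6, -1.3, -0.7, 1.5, 0.0, 3.3, -1.1
Mean of differences = 0.2222
Numerator Σ(Δz_t−Δz̄)(Δz_{t+1}−Δz̄) = -0.9194
Denominator Σ(Δz_t−Δz̄)² = 28.1756
r_1(Δz) = -0.9194 / 28.1756 = -0.033

-0.033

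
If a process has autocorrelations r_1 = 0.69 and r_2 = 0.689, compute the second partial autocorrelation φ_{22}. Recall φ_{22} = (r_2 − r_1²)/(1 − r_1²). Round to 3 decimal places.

0.406

φ_{22} = (r_2 − r_1²) / (1 − r_1²)
r_1² = (0.69)² = 0.4761
Numerator = 0.689 − 0.4761 = 0.2129; denominator = 1 − 0.4761 = 0.5239
φ_{22} = 0.2129 / 0.5239 = 0.406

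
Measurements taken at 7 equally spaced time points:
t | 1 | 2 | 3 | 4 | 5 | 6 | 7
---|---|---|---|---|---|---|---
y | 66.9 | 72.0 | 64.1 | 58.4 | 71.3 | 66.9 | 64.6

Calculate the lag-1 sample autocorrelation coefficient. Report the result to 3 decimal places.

Mean ȳ = (66.9 + 72.0 + 64.1 + 58.4 + 71.3 + 66.9 + 64.6)/7 = 66.3143
Numerator Σ_{t=1}^{6}(y_t−ȳ)(y_{t+1}−ȳ) = -29.2773
Denominator Σ(y_t−ȳ)² = 128.3486
r_1 = -29.2773 / 128.3486 = -0.228

-0.228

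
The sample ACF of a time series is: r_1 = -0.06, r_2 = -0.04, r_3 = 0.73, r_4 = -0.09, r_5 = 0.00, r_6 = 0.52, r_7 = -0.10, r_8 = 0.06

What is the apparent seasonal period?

3

The largest autocorrelation is r_3 = 0.73, with a weaker echo at lag 6 (0.52); the remaining lags stay at or below 0.06.
The dominant spike at lag 3 indicates a seasonal period of 3.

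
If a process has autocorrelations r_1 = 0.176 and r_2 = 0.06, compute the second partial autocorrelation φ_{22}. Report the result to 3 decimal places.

φ_{22} = (r_2 − r_1²) / (1 − r_1²)
r_1² = (0.176)² = 0.030976
Numerator = 0.06 − 0.0310 = 0.0290; denominator = 1 − 0.0310 = 0.9690
φ_{22} = 0.0290 / 0.9690 = 0.030

0.030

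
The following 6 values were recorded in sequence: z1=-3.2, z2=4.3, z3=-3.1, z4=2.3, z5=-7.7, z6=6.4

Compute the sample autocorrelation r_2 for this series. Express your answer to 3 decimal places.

Mean z̄ = (-3.2 + 4.3 − 3.1 + 2.3 − 7.7 + 6.4)/6 = -0.1667
Deviations from mean: -3.0333, 4.4667, -2.9333, 2.4667, -7.5333, 6.5667
Σ(z_t−z̄)(z_{t+2}−z̄) = (8.8978) + (11.0178) + (22.0978) + (16.1978) = 58.2111
Denominator Σ(z_t−z̄)² = 143.7133
r_2 = 58.2111 / 143.7133 = 0.405

0.405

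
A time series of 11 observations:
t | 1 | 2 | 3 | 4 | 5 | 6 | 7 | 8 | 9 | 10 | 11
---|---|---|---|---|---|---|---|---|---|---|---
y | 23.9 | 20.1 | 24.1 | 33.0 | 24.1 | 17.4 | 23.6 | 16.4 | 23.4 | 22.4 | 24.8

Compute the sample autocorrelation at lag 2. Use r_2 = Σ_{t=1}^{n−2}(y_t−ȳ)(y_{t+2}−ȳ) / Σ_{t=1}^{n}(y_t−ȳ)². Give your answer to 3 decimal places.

-0.211

Mean ȳ = (23.9 + 20.1 + 24.1 + 33.0 + 24.1 + 17.4 + 23.6 + 16.4 + 23.4 + 22.4 + 24.8)/11 = 23.0182
Numerator Σ_{t=1}^{9}(y_t−ȳ)(y_{t+2}−ȳ) = -40.2788
Denominator Σ(y_t−ȳ)² = 190.6764
r_2 = -40.2788 / 190.6764 = -0.211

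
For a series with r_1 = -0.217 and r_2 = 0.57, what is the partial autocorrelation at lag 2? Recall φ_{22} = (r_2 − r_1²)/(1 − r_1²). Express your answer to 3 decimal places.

0.549

φ_{22} = (r_2 − r_1²) / (1 − r_1²)
r_1² = (-0.217)² = 0.047089
Numerator = 0.57 − 0.0471 = 0.5229; denominator = 1 − 0.0471 = 0.9529
φ_{22} = 0.5229 / 0.9529 = 0.549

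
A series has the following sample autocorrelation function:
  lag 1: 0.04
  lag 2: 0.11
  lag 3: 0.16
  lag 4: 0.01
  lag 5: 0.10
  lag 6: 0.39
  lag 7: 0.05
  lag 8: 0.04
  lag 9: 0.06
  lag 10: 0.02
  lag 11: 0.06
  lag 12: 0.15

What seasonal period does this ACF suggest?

6

The largest autocorrelation is r_6 = 0.39; the remaining lags stay at or below 0.16.
The dominant spike at lag 6 indicates a seasonal period of 6.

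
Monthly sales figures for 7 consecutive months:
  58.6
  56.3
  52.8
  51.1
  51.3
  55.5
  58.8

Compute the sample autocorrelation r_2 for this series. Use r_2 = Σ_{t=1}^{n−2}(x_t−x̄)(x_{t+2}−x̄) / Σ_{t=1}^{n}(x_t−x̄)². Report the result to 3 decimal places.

Mean x̄ = (58.6 + 56.3 + 52.8 + 51.1 + 51.3 + 55.5 + 58.8)/7 = 54.9143
Σ(x_t−x̄)(x_{t+2}−x̄) = (-7.7927) + (-5.2855) + (7.6416) + (-2.2341) + (-14.0441) = -21.7147
Denominator Σ(x_t−x̄)² = 63.0286
r_2 = -21.7147 / 63.0286 = -0.345

-0.345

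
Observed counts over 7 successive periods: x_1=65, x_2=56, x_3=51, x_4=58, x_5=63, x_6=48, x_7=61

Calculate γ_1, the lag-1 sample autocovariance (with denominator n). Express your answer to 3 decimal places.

Mean x̄ = (65 + 56 + 51 + 58 + 63 + 48 + 61)/7 = 57.4286
Deviations: 7.5714, -1.4286, -6.4286, 0.5714, 5.5714, -9.4286, 3.5714
Σ_{t=1}^{6}(x_t−x̄)(x_{t+1}−x̄) = -88.3265
γ_1 = -88.3265 / 7 = -12.618

-12.618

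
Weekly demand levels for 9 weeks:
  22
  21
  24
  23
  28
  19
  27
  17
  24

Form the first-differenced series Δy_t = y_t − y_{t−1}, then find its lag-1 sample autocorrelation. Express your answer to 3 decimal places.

-0.841

First differences Δy: -1, 3, -1, 5, -9, 8, -10, 7
Mean of differences = 0.2500
Numerator Σ(Δy_t−Δȳ)(Δy_{t+1}−Δȳ) = -277.0625
Denominator Σ(Δy_t−Δȳ)² = 329.5000
r_1(Δy) = -277.0625 / 329.5000 = -0.841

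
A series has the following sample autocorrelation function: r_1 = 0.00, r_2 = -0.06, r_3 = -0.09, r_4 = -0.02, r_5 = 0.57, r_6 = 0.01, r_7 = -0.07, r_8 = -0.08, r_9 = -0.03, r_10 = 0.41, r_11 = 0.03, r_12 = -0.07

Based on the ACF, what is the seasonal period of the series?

5

The largest autocorrelation is r_5 = 0.57, with a weaker echo at lag 10 (0.41); the remaining lags stay at or below 0.03.
The dominant spike at lag 5 indicates a seasonal period of 5.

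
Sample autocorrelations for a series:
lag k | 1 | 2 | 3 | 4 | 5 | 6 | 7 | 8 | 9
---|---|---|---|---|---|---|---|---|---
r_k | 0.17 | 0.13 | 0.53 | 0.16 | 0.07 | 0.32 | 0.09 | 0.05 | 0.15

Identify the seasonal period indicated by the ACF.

3

The largest autocorrelation is r_3 = 0.53, with a weaker echo at lag 6 (0.32); the remaining lags stay at or below 0.17.
The dominant spike at lag 3 indicates a seasonal period of 3.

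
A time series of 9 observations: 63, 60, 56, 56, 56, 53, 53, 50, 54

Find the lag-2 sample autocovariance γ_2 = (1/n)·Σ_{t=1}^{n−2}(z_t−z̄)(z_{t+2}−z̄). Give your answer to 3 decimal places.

Mean z̄ = (63 + 60 + 56 + 56 + 56 + 53 + 53 + 50 + 54)/9 = 55.6667
Σ_{t=1}^{7}(z_t−z̄)(z_{t+2}−z̄) = 21.7778
γ_2 = 21.7778 / 9 = 2.420

2.420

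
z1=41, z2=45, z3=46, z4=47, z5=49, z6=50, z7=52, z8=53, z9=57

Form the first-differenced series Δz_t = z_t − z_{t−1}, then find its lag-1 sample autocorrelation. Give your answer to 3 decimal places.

-0.250

First differences Δz: 4, 1, 1, 2, 1, 2, 1, 4
Mean of differences = 2.0000
Numerator Σ(Δz_t−Δz̄)(Δz_{t+1}−Δz̄) = -3.0000
Denominator Σ(Δz_t−Δz̄)² = 12.0000
r_1(Δz) = -3.0000 / 12.0000 = -0.250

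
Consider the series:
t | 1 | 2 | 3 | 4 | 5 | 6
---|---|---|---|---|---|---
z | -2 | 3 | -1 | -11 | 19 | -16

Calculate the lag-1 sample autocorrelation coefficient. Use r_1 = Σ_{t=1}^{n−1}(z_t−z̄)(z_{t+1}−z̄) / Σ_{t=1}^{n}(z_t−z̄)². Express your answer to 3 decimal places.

-0.674

Mean z̄ = (-2 + 3 − 1 − 11 + 19 − 16)/6 = -1.3333
Deviations from mean: -0.6667, 4.3333, 0.3333, -9.6667, 20.3333, -14.6667
Numerator Σ_{t=1}^{5}(z_t−z̄)(z_{t+1}−z̄) = -499.4444
Denominator Σ(z_t−z̄)² = 741.3333
r_1 = -499.4444 / 741.3333 = -0.674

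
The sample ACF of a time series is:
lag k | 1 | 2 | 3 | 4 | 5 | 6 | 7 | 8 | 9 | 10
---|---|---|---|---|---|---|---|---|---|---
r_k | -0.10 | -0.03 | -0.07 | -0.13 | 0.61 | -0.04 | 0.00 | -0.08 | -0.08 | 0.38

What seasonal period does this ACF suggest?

5

The largest autocorrelation is r_5 = 0.61, with a weaker echo at lag 10 (0.38); the remaining lags stay at or below 0.00.
The dominant spike at lag 5 indicates a seasonal period of 5.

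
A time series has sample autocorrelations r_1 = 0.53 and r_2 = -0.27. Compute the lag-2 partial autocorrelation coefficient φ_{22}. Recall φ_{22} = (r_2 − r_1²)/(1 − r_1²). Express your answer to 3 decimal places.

-0.766

φ_{22} = (r_2 − r_1²) / (1 − r_1²)
r_1² = (0.53)² = 0.2809
Numerator = -0.27 − 0.2809 = -0.5509; denominator = 1 − 0.2809 = 0.7191
φ_{22} = -0.5509 / 0.7191 = -0.766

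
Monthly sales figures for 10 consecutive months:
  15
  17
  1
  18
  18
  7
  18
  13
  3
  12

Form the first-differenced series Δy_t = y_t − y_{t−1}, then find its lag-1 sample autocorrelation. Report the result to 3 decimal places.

-0.527

First differences Δy: 2, -16, 17, 0, -11, 11, -5, -10, 9
Mean of differences = -0.3333
Numerator Σ(Δy_t−Δȳ)(Δy_{t+1}−Δȳ) = -524.7778
Denominator Σ(Δy_t−Δȳ)² = 996.0000
r_1(Δy) = -524.7778 / 996.0000 = -0.527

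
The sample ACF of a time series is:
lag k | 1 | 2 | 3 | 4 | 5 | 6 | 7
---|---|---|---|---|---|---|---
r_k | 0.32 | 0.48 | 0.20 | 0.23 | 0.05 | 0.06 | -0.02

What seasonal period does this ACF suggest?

The largest autocorrelation is r_2 = 0.48; the remaining lags stay at or below 0.32.
The dominant spike at lag 2 indicates a seasonal period of 2.

2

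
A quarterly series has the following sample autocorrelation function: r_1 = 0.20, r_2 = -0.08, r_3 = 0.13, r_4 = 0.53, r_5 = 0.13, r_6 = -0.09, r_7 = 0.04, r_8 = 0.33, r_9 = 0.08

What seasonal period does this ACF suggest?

4

The largest autocorrelation is r_4 = 0.53, with a weaker echo at lag 8 (0.33); the remaining lags stay at or below 0.20.
The dominant spike at lag 4 indicates a seasonal period of 4.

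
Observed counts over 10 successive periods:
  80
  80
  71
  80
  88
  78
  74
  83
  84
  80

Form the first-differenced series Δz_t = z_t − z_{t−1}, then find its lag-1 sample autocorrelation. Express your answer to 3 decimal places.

-0.182

First differences Δz: 0, -9, 9, 8, -10, -4, 9, 1, -4
Mean of differences = 0.0000
Numerator Σ(Δz_t−Δz̄)(Δz_{t+1}−Δz̄) = -80.0000
Denominator Σ(Δz_t−Δz̄)² = 440.0000
r_1(Δz) = -80.0000 / 440.0000 = -0.182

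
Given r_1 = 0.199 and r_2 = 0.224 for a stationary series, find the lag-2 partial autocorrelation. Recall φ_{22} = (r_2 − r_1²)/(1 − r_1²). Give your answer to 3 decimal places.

φ_{22} = (r_2 − r_1²) / (1 − r_1²)
r_1² = (0.199)² = 0.039601
Numerator = 0.224 − 0.0396 = 0.1844; denominator = 1 − 0.0396 = 0.9604
φ_{22} = 0.1844 / 0.9604 = 0.192

0.192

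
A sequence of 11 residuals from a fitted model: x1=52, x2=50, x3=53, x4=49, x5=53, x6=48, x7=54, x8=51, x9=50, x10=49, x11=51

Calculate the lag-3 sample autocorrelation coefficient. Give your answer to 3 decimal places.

Mean x̄ = (52 + 50 + 53 + 49 + 53 + 48 + 54 + 51 + 50 + 49 + 51)/11 = 50.9091
Numerator Σ_{t=1}^{8}(x_t−x̄)(x_{t+3}−x̄) = -19.0248
Denominator Σ(x_t−x̄)² = 36.9091
r_3 = -19.0248 / 36.9091 = -0.515

-0.515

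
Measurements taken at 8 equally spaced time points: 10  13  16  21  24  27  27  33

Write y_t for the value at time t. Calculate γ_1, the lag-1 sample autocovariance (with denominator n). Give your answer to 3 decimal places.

31.639

Mean ȳ = (10 + 13 + 16 + 21 + 24 + 27 + 27 + 33)/8 = 21.3750
Deviations: -11.3750, -8.3750, -5.3750, -0.3750, 2.6250, 5.6250, 5.6250, 11.6250
Σ_{t=1}^{7}(y_t−ȳ)(y_{t+1}−ȳ) = 253.1094
γ_1 = 253.1094 / 8 = 31.639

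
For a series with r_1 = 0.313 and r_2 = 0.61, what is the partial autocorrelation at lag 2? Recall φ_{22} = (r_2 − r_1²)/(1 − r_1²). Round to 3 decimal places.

0.568

φ_{22} = (r_2 − r_1²) / (1 − r_1²)
r_1² = (0.313)² = 0.097969
Numerator = 0.61 − 0.0980 = 0.5120; denominator = 1 − 0.0980 = 0.9020
φ_{22} = 0.5120 / 0.9020 = 0.568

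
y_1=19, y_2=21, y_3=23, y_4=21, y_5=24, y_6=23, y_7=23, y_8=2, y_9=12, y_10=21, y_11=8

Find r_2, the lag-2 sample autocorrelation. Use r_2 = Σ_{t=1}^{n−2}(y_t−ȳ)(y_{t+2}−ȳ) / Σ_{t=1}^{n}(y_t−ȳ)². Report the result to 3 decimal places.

Mean ȳ = (19 + 21 + 23 + 21 + 24 + 23 + 23 + 2 + 12 + 21 + 8)/11 = 17.9091
Numerator Σ_{t=1}^{9}(y_t−ȳ)(y_{t+2}−ȳ) = -8.8347
Denominator Σ(y_t−ȳ)² = 530.9091
r_2 = -8.8347 / 530.9091 = -0.017

-0.017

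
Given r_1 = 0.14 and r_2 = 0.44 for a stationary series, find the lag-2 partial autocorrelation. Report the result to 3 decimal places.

0.429

φ_{22} = (r_2 − r_1²) / (1 − r_1²)
r_1² = (0.14)² = 0.0196
Numerator = 0.44 − 0.0196 = 0.4204; denominator = 1 − 0.0196 = 0.9804
φ_{22} = 0.4204 / 0.9804 = 0.429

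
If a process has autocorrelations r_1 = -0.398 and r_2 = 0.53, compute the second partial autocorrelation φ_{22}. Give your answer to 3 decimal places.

φ_{22} = (r_2 − r_1²) / (1 − r_1²)
r_1² = (-0.398)² = 0.158404
Numerator = 0.53 − 0.1584 = 0.3716; denominator = 1 − 0.1584 = 0.8416
φ_{22} = 0.3716 / 0.8416 = 0.442

0.442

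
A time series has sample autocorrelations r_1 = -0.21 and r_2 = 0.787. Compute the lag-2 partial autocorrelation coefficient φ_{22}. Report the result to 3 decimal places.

φ_{22} = (r_2 − r_1²) / (1 − r_1²)
r_1² = (-0.21)² = 0.0441
Numerator = 0.787 − 0.0441 = 0.7429; denominator = 1 − 0.0441 = 0.9559
φ_{22} = 0.7429 / 0.9559 = 0.777

0.777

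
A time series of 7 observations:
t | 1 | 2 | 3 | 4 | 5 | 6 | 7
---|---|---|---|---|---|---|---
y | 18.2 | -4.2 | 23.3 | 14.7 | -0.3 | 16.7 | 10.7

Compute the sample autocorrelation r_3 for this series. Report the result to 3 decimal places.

0.438

Mean ȳ = (18.2 − 4.2 + 23.3 + 14.7 − 0.3 + 16.7 + 10.7)/7 = 11.3000
Deviations from mean: 6.9000, -15.5000, 12.0000, 3.4000, -11.6000, 5.4000, -0.6000
Numerator Σ_{t=1}^{4}(y_t−ȳ)(y_{t+3}−ȳ) = 266.0200
Denominator Σ(y_t−ȳ)² = 607.5000
r_3 = 266.0200 / 607.5000 = 0.438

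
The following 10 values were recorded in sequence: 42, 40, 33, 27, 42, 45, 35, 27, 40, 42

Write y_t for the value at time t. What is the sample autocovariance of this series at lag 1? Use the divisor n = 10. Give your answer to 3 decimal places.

Mean ȳ = (42 + 40 + 33 + 27 + 42 + 45 + 35 + 27 + 40 + 42)/10 = 37.3000
Σ_{t=1}^{9}(y_t−ȳ)(y_{t+1}−ȳ) = 24.0100
γ_1 = 24.0100 / 10 = 2.401

2.401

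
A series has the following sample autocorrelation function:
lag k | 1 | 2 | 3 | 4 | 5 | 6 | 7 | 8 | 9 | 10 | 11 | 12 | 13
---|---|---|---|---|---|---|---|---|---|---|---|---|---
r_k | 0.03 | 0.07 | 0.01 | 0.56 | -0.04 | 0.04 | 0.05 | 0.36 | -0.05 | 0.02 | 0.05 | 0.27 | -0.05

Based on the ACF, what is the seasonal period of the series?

4

The largest autocorrelation is r_4 = 0.56, with weaker echoes at lags 8 (0.36) and 12 (0.27); the remaining lags stay at or below 0.07.
The dominant spike at lag 4 indicates a seasonal period of 4.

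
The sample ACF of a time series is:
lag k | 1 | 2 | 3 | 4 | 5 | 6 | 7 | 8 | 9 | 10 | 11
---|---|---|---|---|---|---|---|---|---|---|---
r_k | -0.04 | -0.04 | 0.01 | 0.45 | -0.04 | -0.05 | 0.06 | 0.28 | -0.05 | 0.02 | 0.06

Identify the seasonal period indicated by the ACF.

The largest autocorrelation is r_4 = 0.45, with a weaker echo at lag 8 (0.28); the remaining lags stay at or below 0.06.
The dominant spike at lag 4 indicates a seasonal period of 4.

4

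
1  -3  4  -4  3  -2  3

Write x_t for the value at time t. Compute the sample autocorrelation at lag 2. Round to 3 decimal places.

0.693

Mean x̄ = (1 − 3 + 4 − 4 + 3 − 2 + 3)/7 = 0.2857
Σ(x_t−x̄)(x_{t+2}−x̄) = (2.6531) + (14.0816) + (10.0816) + (9.7959) + (7.3673) = 43.9796
Denominator Σ(x_t−x̄)² = 63.4286
r_2 = 43.9796 / 63.4286 = 0.693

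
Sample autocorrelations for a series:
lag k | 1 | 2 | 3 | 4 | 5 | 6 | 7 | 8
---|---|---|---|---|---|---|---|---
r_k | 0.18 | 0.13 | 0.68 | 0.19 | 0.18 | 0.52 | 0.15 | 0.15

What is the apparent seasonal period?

3

The largest autocorrelation is r_3 = 0.68, with a weaker echo at lag 6 (0.52); the remaining lags stay at or below 0.19.
The dominant spike at lag 3 indicates a seasonal period of 3.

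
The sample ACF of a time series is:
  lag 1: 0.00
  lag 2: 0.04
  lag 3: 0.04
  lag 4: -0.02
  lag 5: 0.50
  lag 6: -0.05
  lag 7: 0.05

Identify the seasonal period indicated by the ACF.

The largest autocorrelation is r_5 = 0.50; the remaining lags stay at or below 0.05.
The dominant spike at lag 5 indicates a seasonal period of 5.

5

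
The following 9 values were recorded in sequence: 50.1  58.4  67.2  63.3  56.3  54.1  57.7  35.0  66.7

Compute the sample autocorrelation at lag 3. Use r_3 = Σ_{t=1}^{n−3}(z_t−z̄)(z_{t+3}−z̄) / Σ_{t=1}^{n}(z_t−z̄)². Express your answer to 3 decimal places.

-0.105

Mean z̄ = (50.1 + 58.4 + 67.2 + 63.3 + 56.3 + 54.1 + 57.7 + 35.0 + 66.7)/9 = 56.5333
Σ(z_t−z̄)(z_{t+3}−z̄) = (-43.5322) + (-0.4356) + (-25.9556) + (7.8944) + (5.0244) + (-24.7389) = -81.7433
Denominator Σ(z_t−z̄)² = 778.8200
r_3 = -81.7433 / 778.8200 = -0.105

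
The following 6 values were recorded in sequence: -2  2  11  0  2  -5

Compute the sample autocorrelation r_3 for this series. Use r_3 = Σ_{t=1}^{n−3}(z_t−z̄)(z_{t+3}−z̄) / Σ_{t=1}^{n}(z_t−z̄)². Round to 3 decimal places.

-0.382

Mean z̄ = (-2 + 2 + 11 + 0 + 2 − 5)/6 = 1.3333
Σ(z_t−z̄)(z_{t+3}−z̄) = (4.4444) + (0.4444) + (-61.2222) = -56.3333
Denominator Σ(z_t−z̄)² = 147.3333
r_3 = -56.3333 / 147.3333 = -0.382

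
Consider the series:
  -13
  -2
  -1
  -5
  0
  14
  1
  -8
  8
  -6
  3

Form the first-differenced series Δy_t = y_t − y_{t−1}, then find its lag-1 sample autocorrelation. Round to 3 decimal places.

-0.446

First differences Δy: 11, 1, -4, 5, 14, -13, -9, 16, -14, 9
Mean of differences = 1.6000
Numerator Σ(Δy_t−Δȳ)(Δy_{t+1}−Δȳ) = -498.1600
Denominator Σ(Δy_t−Δȳ)² = 1116.4000
r_1(Δy) = -498.1600 / 1116.4000 = -0.446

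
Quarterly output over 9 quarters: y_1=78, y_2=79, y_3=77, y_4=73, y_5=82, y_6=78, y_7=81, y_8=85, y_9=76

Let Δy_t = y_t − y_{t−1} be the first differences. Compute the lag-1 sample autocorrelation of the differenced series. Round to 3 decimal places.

First differences Δy: 1, -2, -4, 9, -4, 3, 4, -9
Mean of differences = -0.2500
Numerator Σ(Δy_t−Δȳ)(Δy_{t+1}−Δȳ) = -100.5625
Denominator Σ(Δy_t−Δȳ)² = 223.5000
r_1(Δy) = -100.5625 / 223.5000 = -0.450

-0.450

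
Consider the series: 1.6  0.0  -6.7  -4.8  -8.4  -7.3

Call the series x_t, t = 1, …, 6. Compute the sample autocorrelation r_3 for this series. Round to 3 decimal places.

-0.157

Mean x̄ = (1.6 + 0.0 − 6.7 − 4.8 − 8.4 − 7.3)/6 = -4.2667
Deviations from mean: 5.8667, 4.2667, -2.4333, -0.5333, -4.1333, -3.0333
Numerator Σ_{t=1}^{3}(x_t−x̄)(x_{t+3}−x̄) = -13.3833
Denominator Σ(x_t−x̄)² = 85.1133
r_3 = -13.3833 / 85.1133 = -0.157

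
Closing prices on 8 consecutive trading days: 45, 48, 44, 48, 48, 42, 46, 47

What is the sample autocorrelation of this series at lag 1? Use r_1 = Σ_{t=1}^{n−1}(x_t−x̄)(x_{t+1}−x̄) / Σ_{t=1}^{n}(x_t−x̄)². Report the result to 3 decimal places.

-0.412

Mean x̄ = (45 + 48 + 44 + 48 + 48 + 42 + 46 + 47)/8 = 46.0000
Deviations from mean: -1.0000, 2.0000, -2.0000, 2.0000, 2.0000, -4.0000, 0.0000, 1.0000
Σ(x_t−x̄)(x_{t+1}−x̄) = (-2.0000) + (-4.0000) + (-4.0000) + (4.0000) + (-8.0000) + (0.0000) + (0.0000) = -14.0000
Denominator Σ(x_t−x̄)² = 34.0000
r_1 = -14.0000 / 34.0000 = -0.412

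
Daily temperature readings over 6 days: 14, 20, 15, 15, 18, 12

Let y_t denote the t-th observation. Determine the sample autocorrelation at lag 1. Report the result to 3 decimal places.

Mean ȳ = (14 + 20 + 15 + 15 + 18 + 12)/6 = 15.6667
Deviations from mean: -1.6667, 4.3333, -0.6667, -0.6667, 2.3333, -3.6667
Σ(y_t−ȳ)(y_{t+1}−ȳ) = (-7.2222) + (-2.8889) + (0.4444) + (-1.5556) + (-8.5556) = -19.7778
Denominator Σ(y_t−ȳ)² = 41.3333
r_1 = -19.7778 / 41.3333 = -0.478

-0.478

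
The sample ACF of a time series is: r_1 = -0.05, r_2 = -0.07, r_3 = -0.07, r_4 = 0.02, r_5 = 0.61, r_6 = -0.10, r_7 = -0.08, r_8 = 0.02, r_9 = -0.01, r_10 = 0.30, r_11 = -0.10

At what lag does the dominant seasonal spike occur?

5

The largest autocorrelation is r_5 = 0.61, with a weaker echo at lag 10 (0.30); the remaining lags stay at or below 0.02.
The dominant spike at lag 5 indicates a seasonal period of 5.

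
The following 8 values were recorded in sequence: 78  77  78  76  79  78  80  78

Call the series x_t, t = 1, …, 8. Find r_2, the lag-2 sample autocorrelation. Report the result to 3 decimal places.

Mean x̄ = (78 + 77 + 78 + 76 + 79 + 78 + 80 + 78)/8 = 78.0000
Deviations from mean: 0.0000, -1.0000, 0.0000, -2.0000, 1.0000, 0.0000, 2.0000, 0.0000
Σ(x_t−x̄)(x_{t+2}−x̄) = (0.0000) + (2.0000) + (0.0000) + (0.0000) + (2.0000) + (0.0000) = 4.0000
Denominator Σ(x_t−x̄)² = 10.0000
r_2 = 4.0000 / 10.0000 = 0.400

0.400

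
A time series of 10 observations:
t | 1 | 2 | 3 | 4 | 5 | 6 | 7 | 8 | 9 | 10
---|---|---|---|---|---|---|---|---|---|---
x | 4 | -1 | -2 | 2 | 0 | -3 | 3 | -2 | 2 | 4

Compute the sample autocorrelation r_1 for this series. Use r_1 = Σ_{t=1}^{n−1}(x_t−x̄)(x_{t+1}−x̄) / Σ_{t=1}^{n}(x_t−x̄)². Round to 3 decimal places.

-0.270

Mean x̄ = (4 − 1 − 2 + 2 + 0 − 3 + 3 − 2 + 2 + 4)/10 = 0.7000
Numerator Σ_{t=1}^{9}(x_t−x̄)(x_{t+1}−x̄) = -16.7900
Denominator Σ(x_t−x̄)² = 62.1000
r_1 = -16.7900 / 62.1000 = -0.270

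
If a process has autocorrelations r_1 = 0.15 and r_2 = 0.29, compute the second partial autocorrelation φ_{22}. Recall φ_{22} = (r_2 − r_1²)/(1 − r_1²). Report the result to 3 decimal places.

φ_{22} = (r_2 − r_1²) / (1 − r_1²)
r_1² = (0.15)² = 0.0225
Numerator = 0.29 − 0.0225 = 0.2675; denominator = 1 − 0.0225 = 0.9775
φ_{22} = 0.2675 / 0.9775 = 0.274

0.274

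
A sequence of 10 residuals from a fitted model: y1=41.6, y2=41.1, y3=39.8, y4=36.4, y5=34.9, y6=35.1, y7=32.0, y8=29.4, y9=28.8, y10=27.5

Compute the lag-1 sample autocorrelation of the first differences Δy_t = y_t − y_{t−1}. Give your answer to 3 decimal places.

-0.171

First differences Δy: -0.5, -1.3, -3.4, -1.5, 0.2, -3.1, -2.6, -0.6, -1.3
Mean of differences = -1.5667
Numerator Σ(Δy_t−Δȳ)(Δy_{t+1}−Δȳ) = -2.0744
Denominator Σ(Δy_t−Δȳ)² = 12.1200
r_1(Δy) = -2.0744 / 12.1200 = -0.171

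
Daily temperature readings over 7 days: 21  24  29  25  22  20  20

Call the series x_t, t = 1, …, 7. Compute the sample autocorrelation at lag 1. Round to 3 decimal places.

0.406

Mean x̄ = (21 + 24 + 29 + 25 + 22 + 20 + 20)/7 = 23.0000
Σ(x_t−x̄)(x_{t+1}−x̄) = (-2.0000) + (6.0000) + (12.0000) + (-2.0000) + (3.0000) + (9.0000) = 26.0000
Denominator Σ(x_t−x̄)² = 64.0000
r_1 = 26.0000 / 64.0000 = 0.406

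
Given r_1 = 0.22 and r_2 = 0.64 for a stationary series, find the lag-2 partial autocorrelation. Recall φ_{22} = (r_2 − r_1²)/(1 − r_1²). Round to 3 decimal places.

φ_{22} = (r_2 − r_1²) / (1 − r_1²)
r_1² = (0.22)² = 0.0484
Numerator = 0.64 − 0.0484 = 0.5916; denominator = 1 − 0.0484 = 0.9516
φ_{22} = 0.5916 / 0.9516 = 0.622

0.622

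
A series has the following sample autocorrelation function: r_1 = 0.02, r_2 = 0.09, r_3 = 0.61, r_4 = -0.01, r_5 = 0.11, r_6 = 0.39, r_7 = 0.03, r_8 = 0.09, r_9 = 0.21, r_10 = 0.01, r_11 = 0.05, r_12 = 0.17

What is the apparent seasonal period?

The largest autocorrelation is r_3 = 0.61, with weaker echoes at lags 6 (0.39), 9 (0.21) and 12 (0.17); the remaining lags stay at or below 0.11.
The dominant spike at lag 3 indicates a seasonal period of 3.

3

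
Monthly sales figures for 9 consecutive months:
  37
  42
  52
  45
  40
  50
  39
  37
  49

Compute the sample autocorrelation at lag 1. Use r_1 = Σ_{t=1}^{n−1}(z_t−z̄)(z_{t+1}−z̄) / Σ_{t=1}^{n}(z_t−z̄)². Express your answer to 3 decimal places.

-0.203

Mean z̄ = (37 + 42 + 52 + 45 + 40 + 50 + 39 + 37 + 49)/9 = 43.4444
Numerator Σ_{t=1}^{8}(z_t−z̄)(z_{t+1}−z̄) = -53.9753
Denominator Σ(z_t−z̄)² = 266.2222
r_1 = -53.9753 / 266.2222 = -0.203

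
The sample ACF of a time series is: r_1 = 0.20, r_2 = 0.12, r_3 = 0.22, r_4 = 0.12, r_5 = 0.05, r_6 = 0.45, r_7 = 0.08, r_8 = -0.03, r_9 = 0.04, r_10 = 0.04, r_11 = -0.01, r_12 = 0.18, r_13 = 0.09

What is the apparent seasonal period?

6

The largest autocorrelation is r_6 = 0.45; the remaining lags stay at or below 0.22. The elevated value at lag 1 (0.20), dropping to 0.12 at lag 2, reflects decaying short-term dependence rather than seasonality.
The dominant spike at lag 6 indicates a seasonal period of 6.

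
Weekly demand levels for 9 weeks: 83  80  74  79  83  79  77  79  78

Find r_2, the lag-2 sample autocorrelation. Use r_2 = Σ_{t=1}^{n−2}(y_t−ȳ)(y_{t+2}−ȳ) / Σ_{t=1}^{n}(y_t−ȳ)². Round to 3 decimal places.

Mean ȳ = (83 + 80 + 74 + 79 + 83 + 79 + 77 + 79 + 78)/9 = 79.1111
Σ(y_t−ȳ)(y_{t+2}−ȳ) = (-19.8765) + (-0.0988) + (-19.8765) + (0.0123) + (-8.2099) + (0.0123) + (2.3457) = -45.6914
Denominator Σ(y_t−ȳ)² = 62.8889
r_2 = -45.6914 / 62.8889 = -0.727

-0.727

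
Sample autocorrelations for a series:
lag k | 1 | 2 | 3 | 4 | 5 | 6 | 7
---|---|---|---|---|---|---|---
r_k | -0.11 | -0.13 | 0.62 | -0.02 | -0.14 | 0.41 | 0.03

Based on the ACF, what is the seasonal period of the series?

3

The largest autocorrelation is r_3 = 0.62, with a weaker echo at lag 6 (0.41); the remaining lags stay at or below 0.03.
The dominant spike at lag 3 indicates a seasonal period of 3.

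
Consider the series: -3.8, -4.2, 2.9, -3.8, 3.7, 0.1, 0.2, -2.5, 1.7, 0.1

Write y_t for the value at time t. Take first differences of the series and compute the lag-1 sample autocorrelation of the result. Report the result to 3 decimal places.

First differences Δy: -0.4, 7.1, -6.7, 7.5, -3.6, 0.1, -2.7, 4.2, -1.6
Mean of differences = 0.4333
Numerator Σ(Δy_t−Δȳ)(Δy_{t+1}−Δȳ) = -149.0944
Denominator Σ(Δy_t−Δȳ)² = 190.4800
r_1(Δy) = -149.0944 / 190.4800 = -0.783

-0.783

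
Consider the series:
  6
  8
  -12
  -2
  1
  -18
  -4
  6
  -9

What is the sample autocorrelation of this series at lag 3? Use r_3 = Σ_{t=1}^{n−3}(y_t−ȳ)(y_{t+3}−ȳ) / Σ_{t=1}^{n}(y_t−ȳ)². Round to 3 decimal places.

Mean ȳ = (6 + 8 − 12 − 2 + 1 − 18 − 4 + 6 − 9)/9 = -2.6667
Numerator Σ_{t=1}^{6}(y_t−ȳ)(y_{t+3}−ȳ) = 316.0000
Denominator Σ(y_t−ȳ)² = 642.0000
r_3 = 316.0000 / 642.0000 = 0.492

0.492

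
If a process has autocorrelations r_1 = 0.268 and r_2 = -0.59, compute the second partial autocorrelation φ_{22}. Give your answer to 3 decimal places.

-0.713

φ_{22} = (r_2 − r_1²) / (1 − r_1²)
r_1² = (0.268)² = 0.071824
Numerator = -0.59 − 0.0718 = -0.6618; denominator = 1 − 0.0718 = 0.9282
φ_{22} = -0.6618 / 0.9282 = -0.713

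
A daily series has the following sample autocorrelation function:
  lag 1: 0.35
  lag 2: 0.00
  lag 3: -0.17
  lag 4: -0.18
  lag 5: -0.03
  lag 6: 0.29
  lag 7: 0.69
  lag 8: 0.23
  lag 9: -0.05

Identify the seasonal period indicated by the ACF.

7

The largest autocorrelation is r_7 = 0.69; the remaining lags stay at or below 0.35. The elevated value at lag 1 (0.35), dropping to 0.00 at lag 2, reflects decaying short-term dependence rather than seasonality.
The dominant spike at lag 7 indicates a seasonal period of 7.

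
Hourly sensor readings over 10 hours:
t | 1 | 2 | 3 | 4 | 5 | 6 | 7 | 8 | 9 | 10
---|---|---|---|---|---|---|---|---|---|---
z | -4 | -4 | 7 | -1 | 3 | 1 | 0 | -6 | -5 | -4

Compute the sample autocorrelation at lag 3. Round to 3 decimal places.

-0.165

Mean z̄ = (-4 − 4 + 7 − 1 + 3 + 1 + 0 − 6 − 5 − 4)/10 = -1.3000
Numerator Σ_{t=1}^{7}(z_t−z̄)(z_{t+3}−z̄) = -25.1700
Denominator Σ(z_t−z̄)² = 152.1000
r_3 = -25.1700 / 152.1000 = -0.165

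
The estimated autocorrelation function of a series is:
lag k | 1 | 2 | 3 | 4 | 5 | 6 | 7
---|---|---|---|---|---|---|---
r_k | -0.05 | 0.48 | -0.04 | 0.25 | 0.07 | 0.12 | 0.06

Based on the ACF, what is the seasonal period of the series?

The largest autocorrelation is r_2 = 0.48, with a weaker echo at lag 4 (0.25); the remaining lags stay at or below 0.12.
The dominant spike at lag 2 indicates a seasonal period of 2.

2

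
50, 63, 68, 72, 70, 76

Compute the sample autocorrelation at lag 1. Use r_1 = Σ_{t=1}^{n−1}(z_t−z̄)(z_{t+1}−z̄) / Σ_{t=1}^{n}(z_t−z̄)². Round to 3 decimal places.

Mean z̄ = (50 + 63 + 68 + 72 + 70 + 76)/6 = 66.5000
Deviations from mean: -16.5000, -3.5000, 1.5000, 5.5000, 3.5000, 9.5000
Numerator Σ_{t=1}^{5}(z_t−z̄)(z_{t+1}−z̄) = 113.2500
Denominator Σ(z_t−z̄)² = 419.5000
r_1 = 113.2500 / 419.5000 = 0.270

0.270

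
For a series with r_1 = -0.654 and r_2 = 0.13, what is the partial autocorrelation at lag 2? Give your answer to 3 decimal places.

-0.520

φ_{22} = (r_2 − r_1²) / (1 − r_1²)
r_1² = (-0.654)² = 0.427716
Numerator = 0.13 − 0.4277 = -0.2977; denominator = 1 − 0.4277 = 0.5723
φ_{22} = -0.2977 / 0.5723 = -0.520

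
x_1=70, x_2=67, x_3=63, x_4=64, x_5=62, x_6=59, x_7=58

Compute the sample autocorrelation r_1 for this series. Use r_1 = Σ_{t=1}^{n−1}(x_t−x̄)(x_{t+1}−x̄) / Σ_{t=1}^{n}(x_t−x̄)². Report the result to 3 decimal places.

Mean x̄ = (70 + 67 + 63 + 64 + 62 + 59 + 58)/7 = 63.2857
Deviations from mean: 6.7143, 3.7143, -0.2857, 0.7143, -1.2857, -4.2857, -5.2857
Σ(x_t−x̄)(x_{t+1}−x̄) = (24.9388) + (-1.0612) + (-0.2041) + (-0.9184) + (5.5102) + (22.6531) = 50.9184
Denominator Σ(x_t−x̄)² = 107.4286
r_1 = 50.9184 / 107.4286 = 0.474

0.474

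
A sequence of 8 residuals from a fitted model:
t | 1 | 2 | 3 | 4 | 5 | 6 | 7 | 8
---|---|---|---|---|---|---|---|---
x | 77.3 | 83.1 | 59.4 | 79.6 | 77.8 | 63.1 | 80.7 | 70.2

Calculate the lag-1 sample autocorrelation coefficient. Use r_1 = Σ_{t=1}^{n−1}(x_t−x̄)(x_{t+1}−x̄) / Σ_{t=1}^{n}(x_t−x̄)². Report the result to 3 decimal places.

Mean x̄ = (77.3 + 83.1 + 59.4 + 79.6 + 77.8 + 63.1 + 80.7 + 70.2)/8 = 73.9000
Deviations from mean: 3.4000, 9.2000, -14.5000, 5.7000, 3.9000, -10.8000, 6.8000, -3.7000
Numerator Σ_{t=1}^{7}(x_t−x̄)(x_{t+1}−x̄) = -303.2600
Denominator Σ(x_t−x̄)² = 530.7200
r_1 = -303.2600 / 530.7200 = -0.571

-0.571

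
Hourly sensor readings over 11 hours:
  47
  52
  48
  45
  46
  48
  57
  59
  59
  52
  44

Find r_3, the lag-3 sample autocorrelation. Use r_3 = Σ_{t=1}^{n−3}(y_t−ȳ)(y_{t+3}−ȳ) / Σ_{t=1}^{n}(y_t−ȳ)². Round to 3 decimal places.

-0.397

Mean ȳ = (47 + 52 + 48 + 45 + 46 + 48 + 57 + 59 + 59 + 52 + 44)/11 = 50.6364
Numerator Σ_{t=1}^{8}(y_t−ȳ)(y_{t+3}−ȳ) = -122.3967
Denominator Σ(y_t−ȳ)² = 308.5455
r_3 = -122.3967 / 308.5455 = -0.397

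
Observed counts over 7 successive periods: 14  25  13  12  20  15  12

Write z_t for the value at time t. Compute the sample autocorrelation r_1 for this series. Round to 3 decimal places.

-0.338

Mean z̄ = (14 + 25 + 13 + 12 + 20 + 15 + 12)/7 = 15.8571
Σ(z_t−z̄)(z_{t+1}−z̄) = (-16.9796) + (-26.1224) + (11.0204) + (-15.9796) + (-3.5510) + (3.3061) = -48.3061
Denominator Σ(z_t−z̄)² = 142.8571
r_1 = -48.3061 / 142.8571 = -0.338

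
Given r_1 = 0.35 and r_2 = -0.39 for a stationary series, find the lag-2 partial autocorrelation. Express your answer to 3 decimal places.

-0.584

φ_{22} = (r_2 − r_1²) / (1 − r_1²)
r_1² = (0.35)² = 0.1225
Numerator = -0.39 − 0.1225 = -0.5125; denominator = 1 − 0.1225 = 0.8775
φ_{22} = -0.5125 / 0.8775 = -0.584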